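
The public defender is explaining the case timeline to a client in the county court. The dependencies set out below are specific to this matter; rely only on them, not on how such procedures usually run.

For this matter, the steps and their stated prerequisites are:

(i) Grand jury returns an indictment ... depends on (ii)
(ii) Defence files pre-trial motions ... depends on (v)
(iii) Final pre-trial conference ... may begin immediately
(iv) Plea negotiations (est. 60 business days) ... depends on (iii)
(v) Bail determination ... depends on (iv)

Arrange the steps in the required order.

(iii) has no prerequisites → (iii) first.
That leaves (iv) as the only ready step → (iv).
That leaves (v) as the only ready step → (v).
That leaves (ii) as the only ready step → (ii).
(i) is the only step now ready → (i).

(iii) (iv) (v) (ii) (i)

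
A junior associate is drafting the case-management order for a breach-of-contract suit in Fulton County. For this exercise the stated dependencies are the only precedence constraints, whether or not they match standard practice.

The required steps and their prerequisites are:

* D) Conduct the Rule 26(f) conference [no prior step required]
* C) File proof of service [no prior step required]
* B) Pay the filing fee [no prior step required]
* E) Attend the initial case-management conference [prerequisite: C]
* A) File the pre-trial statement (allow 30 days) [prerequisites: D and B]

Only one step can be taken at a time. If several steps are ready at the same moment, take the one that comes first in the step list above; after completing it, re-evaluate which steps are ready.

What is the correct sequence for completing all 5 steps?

Nothing is required for D, C and B. D is listed earlier → D first.
Now C and B have their prerequisites met. C is listed earlier, so C next.
Ready: B and E. B is listed earlier → B.
A now also ready, so the ready set is {E, A}; E is listed earlier → E.
A is the only step now ready → A.

D C B E A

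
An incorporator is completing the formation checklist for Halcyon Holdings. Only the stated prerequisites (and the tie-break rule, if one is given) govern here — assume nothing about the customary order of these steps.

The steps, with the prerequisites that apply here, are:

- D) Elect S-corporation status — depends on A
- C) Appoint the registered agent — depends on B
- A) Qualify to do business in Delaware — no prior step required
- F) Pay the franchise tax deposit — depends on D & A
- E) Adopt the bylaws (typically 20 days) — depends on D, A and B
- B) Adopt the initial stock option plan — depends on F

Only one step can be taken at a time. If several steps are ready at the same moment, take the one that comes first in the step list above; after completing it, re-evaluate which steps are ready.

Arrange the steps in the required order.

A, D, F, B, C, E

A is the only step with nothing outstanding, so it goes first.
That leaves D as the only ready step → D.
That leaves F as the only ready step → F.
That leaves B as the only ready step → B.
Now C and E have their prerequisites met. C is listed earlier, so C next.
Next only E has its prerequisites met → E.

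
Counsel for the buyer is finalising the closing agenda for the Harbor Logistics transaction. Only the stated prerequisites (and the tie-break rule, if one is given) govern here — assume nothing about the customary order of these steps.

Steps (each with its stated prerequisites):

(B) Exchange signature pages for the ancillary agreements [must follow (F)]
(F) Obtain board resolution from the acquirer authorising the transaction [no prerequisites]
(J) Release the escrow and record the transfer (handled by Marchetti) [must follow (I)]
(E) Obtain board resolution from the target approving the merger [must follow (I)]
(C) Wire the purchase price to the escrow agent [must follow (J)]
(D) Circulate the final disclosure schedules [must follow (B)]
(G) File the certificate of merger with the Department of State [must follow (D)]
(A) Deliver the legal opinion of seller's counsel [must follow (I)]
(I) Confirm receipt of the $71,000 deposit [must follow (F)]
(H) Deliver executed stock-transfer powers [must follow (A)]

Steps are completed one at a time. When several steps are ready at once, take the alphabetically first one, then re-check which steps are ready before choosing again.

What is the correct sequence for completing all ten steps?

(F) is the only step with nothing outstanding, so it goes first.
Ready: (B) and (I). (B) has the earlier label → (B).
Ready: (D) and (I). (D) has the earlier label → (D).
Now (G) and (I) have their prerequisites met. (G) has the earlier label, so (G) next.
That leaves (I) as the only ready step → (I).
Now (A), (E) and (J) have their prerequisites met. (A) has the earlier label, so (A) next.
(H) now also ready, so the ready set is {(E), (H), (J)}; (E) has the earlier label → (E).
(H) and (J) are both available; (H) has the earlier label → (H).
That leaves (J) as the only ready step → (J).
(C) needed (J), now all done → (C).

(F) (B) (D) (G) (I) (A) (E) (H) (J) (C)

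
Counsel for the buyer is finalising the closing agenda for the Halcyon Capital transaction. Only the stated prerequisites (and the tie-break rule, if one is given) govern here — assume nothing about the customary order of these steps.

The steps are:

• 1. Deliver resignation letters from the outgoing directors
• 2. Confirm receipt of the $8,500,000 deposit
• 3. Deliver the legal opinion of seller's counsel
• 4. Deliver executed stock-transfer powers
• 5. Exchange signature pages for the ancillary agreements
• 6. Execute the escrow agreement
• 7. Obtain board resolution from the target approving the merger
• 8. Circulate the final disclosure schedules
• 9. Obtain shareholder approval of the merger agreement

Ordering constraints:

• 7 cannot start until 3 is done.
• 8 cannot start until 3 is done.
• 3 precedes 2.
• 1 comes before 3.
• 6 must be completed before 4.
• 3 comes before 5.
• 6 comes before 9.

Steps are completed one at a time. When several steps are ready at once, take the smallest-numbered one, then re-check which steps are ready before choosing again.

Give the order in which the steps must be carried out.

Nothing is required for 1 and 6. 1 has the earlier label → 1 first.
3 now also ready, so the ready set is {3, 6}; 3 has the earlier label → 3.
2, 5, 7 and 8 now also ready, so the ready set is {2, 5, 6, 7, 8}; 2 has the earlier label → 2.
Ready: 5, 6, 7 and 8. 5 has the earlier label → 5.
Now 6, 7 and 8 have their prerequisites met. 6 has the earlier label, so 6 next.
4 and 9 now also ready, so the ready set is {4, 7, 8, 9}; 4 has the earlier label → 4.
Ready: 7, 8 and 9. 7 has the earlier label → 7.
8 and 9 are both available; 8 has the earlier label → 8.
9 needed 6, now all done → 9.

1 → 3 → 2 → 5 → 6 → 4 → 7 → 8 → 9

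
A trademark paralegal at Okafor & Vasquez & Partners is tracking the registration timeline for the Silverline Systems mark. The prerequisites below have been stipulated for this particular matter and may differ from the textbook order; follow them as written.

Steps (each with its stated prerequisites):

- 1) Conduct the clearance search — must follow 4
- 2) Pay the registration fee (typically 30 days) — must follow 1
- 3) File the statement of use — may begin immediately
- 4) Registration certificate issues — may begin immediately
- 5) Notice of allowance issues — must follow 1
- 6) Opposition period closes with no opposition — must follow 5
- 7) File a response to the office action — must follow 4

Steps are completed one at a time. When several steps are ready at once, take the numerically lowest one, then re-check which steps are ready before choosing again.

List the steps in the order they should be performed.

3 4 1 2 5 6 7

Nothing is required for 3 and 4. 3 has the earlier label → 3 first.
Next only 4 has its prerequisites met → 4.
Now 1 and 7 have their prerequisites met. 1 has the earlier label, so 1 next.
2, 5 and 7 are all available; 2 has the earlier label → 2.
Now 5 and 7 have their prerequisites met. 5 has the earlier label, so 5 next.
6 now also ready, so the ready set is {6, 7}; 6 has the earlier label → 6.
Next only 7 has its prerequisites met → 7.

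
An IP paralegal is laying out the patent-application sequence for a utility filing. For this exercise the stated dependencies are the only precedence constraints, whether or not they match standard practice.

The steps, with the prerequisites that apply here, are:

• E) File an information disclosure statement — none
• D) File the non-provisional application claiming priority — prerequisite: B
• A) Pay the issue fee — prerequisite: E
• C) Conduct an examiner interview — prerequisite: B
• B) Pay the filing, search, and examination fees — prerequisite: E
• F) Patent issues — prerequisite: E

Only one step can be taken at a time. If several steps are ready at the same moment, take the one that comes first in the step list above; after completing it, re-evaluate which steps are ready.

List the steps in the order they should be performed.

E has no prerequisites → E first.
A, B and F are all available; A is listed earlier → A.
Now B and F have their prerequisites met. B is listed earlier, so B next.
D and C now also ready, so the ready set is {D, C, F}; D is listed earlier → D.
Ready: C and F. C is listed earlier → C.
That leaves F as the only ready step → F.

E A B D C F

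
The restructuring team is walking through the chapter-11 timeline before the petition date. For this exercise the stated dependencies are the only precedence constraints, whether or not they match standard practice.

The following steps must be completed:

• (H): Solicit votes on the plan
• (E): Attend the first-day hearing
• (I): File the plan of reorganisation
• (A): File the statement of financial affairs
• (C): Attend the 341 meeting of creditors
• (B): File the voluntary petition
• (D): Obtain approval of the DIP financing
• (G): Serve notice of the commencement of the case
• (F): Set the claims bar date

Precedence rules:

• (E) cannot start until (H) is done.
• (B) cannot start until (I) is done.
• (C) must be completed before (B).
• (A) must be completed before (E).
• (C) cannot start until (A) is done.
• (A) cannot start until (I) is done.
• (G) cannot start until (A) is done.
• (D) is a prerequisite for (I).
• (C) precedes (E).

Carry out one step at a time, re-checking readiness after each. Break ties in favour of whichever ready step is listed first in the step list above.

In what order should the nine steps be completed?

(H), (D), (I), (A), (C), (E), (B), (G), (F)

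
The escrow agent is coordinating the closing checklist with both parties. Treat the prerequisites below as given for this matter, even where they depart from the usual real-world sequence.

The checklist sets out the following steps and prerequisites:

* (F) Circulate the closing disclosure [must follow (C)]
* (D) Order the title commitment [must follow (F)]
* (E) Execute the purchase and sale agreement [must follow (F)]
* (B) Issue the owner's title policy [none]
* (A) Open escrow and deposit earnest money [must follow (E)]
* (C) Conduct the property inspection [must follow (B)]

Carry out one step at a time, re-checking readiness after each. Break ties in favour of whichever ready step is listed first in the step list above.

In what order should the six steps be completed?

(B), (C), (F), (D), (E), (A)

(B) is the only step with nothing outstanding, so it goes first.
(C) needed (B), now all done → (C).
(F) needed (C), now all done → (F).
Now (D) and (E) have their prerequisites met. (D) is listed earlier, so (D) next.
(E) needed (F), now all done → (E).
Next only (A) has its prerequisites met → (A).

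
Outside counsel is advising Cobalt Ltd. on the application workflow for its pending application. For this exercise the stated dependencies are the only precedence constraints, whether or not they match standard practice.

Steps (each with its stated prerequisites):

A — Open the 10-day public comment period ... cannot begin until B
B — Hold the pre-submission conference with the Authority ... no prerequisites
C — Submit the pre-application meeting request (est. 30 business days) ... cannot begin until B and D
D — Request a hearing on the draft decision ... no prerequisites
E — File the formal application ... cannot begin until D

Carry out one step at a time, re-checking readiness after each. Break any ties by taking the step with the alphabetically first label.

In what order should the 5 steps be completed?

B, A, D, C, E

Nothing is required for B and D. B has the earlier label → B first.
Ready: A and D. A has the earlier label → A.
D is the only step now ready → D.
C and E are both available; C has the earlier label → C.
That leaves E as the only ready step → E.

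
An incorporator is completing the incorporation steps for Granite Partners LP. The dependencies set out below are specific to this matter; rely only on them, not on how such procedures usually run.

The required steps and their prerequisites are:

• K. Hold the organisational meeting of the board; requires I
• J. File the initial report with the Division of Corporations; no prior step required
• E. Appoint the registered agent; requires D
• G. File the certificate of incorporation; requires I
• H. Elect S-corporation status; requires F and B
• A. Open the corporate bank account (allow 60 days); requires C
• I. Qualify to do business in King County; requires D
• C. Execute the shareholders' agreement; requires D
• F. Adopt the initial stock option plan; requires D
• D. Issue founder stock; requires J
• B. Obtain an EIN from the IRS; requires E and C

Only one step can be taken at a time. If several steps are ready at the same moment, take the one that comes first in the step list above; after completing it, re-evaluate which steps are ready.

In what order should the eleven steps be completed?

J → D → E → I → K → G → C → A → F → B → H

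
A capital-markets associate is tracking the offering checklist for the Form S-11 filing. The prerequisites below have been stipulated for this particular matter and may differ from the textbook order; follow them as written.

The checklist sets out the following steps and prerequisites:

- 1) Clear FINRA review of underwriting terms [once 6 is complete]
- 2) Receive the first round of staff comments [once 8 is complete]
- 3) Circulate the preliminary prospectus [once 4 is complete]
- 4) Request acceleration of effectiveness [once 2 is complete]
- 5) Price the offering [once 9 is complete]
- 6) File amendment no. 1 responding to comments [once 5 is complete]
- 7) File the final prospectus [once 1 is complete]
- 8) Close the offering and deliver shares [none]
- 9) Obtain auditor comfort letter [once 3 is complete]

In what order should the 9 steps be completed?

8 has no prerequisites → 8 first.
2 is the only step now ready → 2.
4 needed 2, now all done → 4.
Next only 3 has its prerequisites met → 3.
9 is the only step now ready → 9.
5 needed 9, now all done → 5.
6 needed 5, now all done → 6.
That leaves 1 as the only ready step → 1.
7 needed 1, now all done → 7.

8, 2, 4, 3, 9, 5, 6, 1, 7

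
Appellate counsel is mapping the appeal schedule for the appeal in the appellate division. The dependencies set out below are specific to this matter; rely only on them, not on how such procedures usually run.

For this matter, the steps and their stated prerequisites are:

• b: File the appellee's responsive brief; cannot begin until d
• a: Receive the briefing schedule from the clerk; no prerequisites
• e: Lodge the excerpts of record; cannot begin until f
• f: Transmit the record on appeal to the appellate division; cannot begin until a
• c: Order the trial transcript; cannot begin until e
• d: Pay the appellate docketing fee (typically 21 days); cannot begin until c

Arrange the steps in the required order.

a → f → e → c → d → b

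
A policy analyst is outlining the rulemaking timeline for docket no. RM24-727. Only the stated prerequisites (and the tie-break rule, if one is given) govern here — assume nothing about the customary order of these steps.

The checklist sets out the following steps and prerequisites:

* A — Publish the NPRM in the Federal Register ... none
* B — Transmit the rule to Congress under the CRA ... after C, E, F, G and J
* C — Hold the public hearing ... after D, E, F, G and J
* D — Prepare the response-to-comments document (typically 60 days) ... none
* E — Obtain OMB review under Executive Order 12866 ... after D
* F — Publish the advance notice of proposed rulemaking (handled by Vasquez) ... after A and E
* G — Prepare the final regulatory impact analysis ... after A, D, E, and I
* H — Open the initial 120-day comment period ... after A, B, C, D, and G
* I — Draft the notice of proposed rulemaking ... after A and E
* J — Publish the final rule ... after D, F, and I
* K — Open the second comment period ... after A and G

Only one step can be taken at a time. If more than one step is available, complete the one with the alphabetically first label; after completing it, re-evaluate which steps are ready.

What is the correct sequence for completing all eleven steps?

A, D, E, F, I, G, J, C, B, H, K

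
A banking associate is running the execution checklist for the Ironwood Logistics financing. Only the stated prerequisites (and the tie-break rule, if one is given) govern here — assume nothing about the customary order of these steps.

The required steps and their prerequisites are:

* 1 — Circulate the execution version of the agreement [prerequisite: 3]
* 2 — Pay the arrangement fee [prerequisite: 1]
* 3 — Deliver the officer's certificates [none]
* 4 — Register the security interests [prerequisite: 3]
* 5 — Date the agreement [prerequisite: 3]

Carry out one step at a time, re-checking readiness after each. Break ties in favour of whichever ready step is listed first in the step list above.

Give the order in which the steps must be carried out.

Only 3 has no prerequisites, so it is first.
Now 1, 4 and 5 have their prerequisites met. 1 is listed earlier, so 1 next.
2 now also ready, so the ready set is {2, 4, 5}; 2 is listed earlier → 2.
Ready: 4 and 5. 4 is listed earlier → 4.
That leaves 5 as the only ready step → 5.

3 1 2 4 5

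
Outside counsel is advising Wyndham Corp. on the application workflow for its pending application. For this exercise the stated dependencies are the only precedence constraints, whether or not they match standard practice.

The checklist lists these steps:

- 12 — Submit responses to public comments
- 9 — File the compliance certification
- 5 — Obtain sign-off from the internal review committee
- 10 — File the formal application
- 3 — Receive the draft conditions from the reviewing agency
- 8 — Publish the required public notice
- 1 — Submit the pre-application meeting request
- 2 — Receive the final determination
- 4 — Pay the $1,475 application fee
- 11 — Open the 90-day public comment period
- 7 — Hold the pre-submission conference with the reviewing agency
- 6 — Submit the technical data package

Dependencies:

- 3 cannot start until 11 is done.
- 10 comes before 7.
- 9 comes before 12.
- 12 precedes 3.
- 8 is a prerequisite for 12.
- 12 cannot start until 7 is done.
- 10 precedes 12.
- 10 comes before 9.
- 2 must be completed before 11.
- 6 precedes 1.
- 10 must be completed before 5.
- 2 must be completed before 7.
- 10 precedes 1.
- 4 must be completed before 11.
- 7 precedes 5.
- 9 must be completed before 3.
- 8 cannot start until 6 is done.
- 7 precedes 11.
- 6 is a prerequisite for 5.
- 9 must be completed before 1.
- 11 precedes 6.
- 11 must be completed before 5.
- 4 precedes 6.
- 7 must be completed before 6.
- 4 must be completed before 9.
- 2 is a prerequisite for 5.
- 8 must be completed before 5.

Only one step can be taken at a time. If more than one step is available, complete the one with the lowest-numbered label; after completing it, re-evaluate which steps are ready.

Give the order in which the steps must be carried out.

Nothing is required for 2, 4 and 10. 2 has the earlier label → 2 first.
4 and 10 are both available; 4 has the earlier label → 4.
Next only 10 has its prerequisites met → 10.
Now 7 and 9 have their prerequisites met. 7 has the earlier label, so 7 next.
Now 9 and 11 have their prerequisites met. 9 has the earlier label, so 9 next.
11 needed 2, 4 and 7, now all done → 11.
6 needed 4, 7 and 11, now all done → 6.
Ready: 1 and 8. 1 has the earlier label → 1.
8 needed 6, now all done → 8.
Now 5 and 12 have their prerequisites met. 5 has the earlier label, so 5 next.
12 is the only step now ready → 12.
Next only 3 has its prerequisites met → 3.

2, 4, 10, 7, 9, 11, 6, 1, 8, 5, 12, 3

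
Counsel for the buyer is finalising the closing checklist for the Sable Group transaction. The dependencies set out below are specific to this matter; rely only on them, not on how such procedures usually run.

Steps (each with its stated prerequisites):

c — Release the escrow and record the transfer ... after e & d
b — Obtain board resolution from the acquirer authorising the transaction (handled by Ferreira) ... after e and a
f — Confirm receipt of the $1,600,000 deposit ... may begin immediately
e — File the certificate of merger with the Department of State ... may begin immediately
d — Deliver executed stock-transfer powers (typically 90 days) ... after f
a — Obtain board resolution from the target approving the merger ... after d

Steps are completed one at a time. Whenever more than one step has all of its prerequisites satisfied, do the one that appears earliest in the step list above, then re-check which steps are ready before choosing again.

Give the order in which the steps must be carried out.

Nothing is required for f and e. f is listed earlier → f first.
e and d are both available; e is listed earlier → e.
d needed f, now all done → d.
Now c and a have their prerequisites met. c is listed earlier, so c next.
a needed d, now all done → a.
b needed e and a, now all done → b.

f e d c a b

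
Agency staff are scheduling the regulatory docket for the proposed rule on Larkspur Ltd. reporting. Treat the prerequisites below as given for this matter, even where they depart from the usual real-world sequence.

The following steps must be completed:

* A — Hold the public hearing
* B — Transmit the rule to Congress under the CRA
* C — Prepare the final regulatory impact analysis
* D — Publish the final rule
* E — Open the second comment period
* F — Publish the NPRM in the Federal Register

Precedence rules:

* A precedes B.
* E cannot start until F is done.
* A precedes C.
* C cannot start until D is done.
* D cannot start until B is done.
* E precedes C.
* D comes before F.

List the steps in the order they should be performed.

A, B, D, F, E, C

A has no prerequisites → A first.
B needed A, now all done → B.
That leaves D as the only ready step → D.
F needed D, now all done → F.
E is the only step now ready → E.
C is the only step now ready → C.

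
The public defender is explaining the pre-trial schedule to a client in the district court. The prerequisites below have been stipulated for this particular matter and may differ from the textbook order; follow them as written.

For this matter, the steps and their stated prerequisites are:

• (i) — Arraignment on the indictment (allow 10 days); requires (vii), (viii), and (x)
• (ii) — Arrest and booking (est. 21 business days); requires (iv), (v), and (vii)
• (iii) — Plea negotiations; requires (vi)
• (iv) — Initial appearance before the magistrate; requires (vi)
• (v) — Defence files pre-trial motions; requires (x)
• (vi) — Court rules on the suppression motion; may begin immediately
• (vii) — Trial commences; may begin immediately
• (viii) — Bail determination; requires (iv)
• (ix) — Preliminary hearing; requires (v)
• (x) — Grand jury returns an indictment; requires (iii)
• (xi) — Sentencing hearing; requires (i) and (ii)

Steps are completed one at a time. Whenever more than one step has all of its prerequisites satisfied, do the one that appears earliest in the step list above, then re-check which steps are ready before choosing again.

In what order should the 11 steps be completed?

Nothing is required for (vi) and (vii). (vi) is listed earlier → (vi) first.
Now (iii), (iv) and (vii) have their prerequisites met. (iii) is listed earlier, so (iii) next.
(iv), (vii) and (x) are all available; (iv) is listed earlier → (iv).
(viii) now also ready, so the ready set is {(vii), (viii), (x)}; (vii) is listed earlier → (vii).
Now (viii) and (x) have their prerequisites met. (viii) is listed earlier, so (viii) next.
(x) needed (iii), now all done → (x).
Ready: (i) and (v). (i) is listed earlier → (i).
(v) is the only step now ready → (v).
Now (ii) and (ix) have their prerequisites met. (ii) is listed earlier, so (ii) next.
(xi) now also ready, so the ready set is {(ix), (xi)}; (ix) is listed earlier → (ix).
(xi) needed (i) and (ii), now all done → (xi).

(vi) (iii) (iv) (vii) (viii) (x) (i) (v) (ii) (ix) (xi)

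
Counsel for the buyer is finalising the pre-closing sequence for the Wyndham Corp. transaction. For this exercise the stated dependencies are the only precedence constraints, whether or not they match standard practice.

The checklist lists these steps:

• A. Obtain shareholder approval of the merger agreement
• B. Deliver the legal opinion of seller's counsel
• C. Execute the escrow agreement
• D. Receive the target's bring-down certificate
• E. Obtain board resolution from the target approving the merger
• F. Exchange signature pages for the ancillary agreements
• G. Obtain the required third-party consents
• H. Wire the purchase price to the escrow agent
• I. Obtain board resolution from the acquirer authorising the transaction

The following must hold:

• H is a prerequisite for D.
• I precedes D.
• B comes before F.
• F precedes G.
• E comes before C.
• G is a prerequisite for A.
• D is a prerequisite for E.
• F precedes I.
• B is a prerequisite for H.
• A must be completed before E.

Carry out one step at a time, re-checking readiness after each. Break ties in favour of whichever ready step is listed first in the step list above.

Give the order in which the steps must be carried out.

B is the only step with nothing outstanding, so it goes first.
F and H are both available; F is listed earlier → F.
Ready: G, H and I. G is listed earlier → G.
A now also ready, so the ready set is {A, H, I}; A is listed earlier → A.
H and I are both available; H is listed earlier → H.
I is the only step now ready → I.
D needed H and I, now all done → D.
That leaves E as the only ready step → E.
C needed E, now all done → C.

B, F, G, A, H, I, D, E, C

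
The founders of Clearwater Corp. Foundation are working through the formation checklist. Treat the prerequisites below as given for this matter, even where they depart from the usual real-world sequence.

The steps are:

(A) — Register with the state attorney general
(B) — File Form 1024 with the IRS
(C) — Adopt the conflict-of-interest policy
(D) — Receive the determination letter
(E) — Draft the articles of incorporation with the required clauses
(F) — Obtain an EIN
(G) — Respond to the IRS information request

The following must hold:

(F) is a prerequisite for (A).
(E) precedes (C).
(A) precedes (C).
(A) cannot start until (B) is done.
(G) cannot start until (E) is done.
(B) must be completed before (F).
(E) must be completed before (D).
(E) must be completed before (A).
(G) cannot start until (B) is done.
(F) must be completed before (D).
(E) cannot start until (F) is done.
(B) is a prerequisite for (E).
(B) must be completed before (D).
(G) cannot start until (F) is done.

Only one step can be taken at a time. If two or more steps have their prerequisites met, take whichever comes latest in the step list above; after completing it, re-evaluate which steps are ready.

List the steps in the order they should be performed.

Only (B) has no prerequisites, so it is first.
That leaves (F) as the only ready step → (F).
Next only (E) has its prerequisites met → (E).
Ready: (G), (D) and (A). (G) is listed later → (G).
Now (D) and (A) have their prerequisites met. (D) is listed later, so (D) next.
Next only (A) has its prerequisites met → (A).
Next only (C) has its prerequisites met → (C).

(B) → (F) → (E) → (G) → (D) → (A) → (C)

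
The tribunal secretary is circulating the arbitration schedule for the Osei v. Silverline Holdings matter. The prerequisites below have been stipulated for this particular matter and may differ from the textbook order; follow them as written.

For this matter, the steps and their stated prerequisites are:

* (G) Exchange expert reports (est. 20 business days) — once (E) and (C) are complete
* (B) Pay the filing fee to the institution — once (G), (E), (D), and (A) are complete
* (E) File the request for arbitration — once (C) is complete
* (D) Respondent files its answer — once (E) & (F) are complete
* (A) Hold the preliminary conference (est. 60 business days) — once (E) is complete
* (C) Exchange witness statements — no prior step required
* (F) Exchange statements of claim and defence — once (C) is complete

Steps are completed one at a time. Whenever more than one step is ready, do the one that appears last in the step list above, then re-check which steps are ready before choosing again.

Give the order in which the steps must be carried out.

(C), (F), (E), (A), (D), (G), (B)

(C) is the only step with nothing outstanding, so it goes first.
Now (F) and (E) have their prerequisites met. (F) is listed later, so (F) next.
(E) needed (C), now all done → (E).
Now (A), (D) and (G) have their prerequisites met. (A) is listed later, so (A) next.
Ready: (D) and (G). (D) is listed later → (D).
That leaves (G) as the only ready step → (G).
(B) needed (A), (D), (E) and (G), now all done → (B).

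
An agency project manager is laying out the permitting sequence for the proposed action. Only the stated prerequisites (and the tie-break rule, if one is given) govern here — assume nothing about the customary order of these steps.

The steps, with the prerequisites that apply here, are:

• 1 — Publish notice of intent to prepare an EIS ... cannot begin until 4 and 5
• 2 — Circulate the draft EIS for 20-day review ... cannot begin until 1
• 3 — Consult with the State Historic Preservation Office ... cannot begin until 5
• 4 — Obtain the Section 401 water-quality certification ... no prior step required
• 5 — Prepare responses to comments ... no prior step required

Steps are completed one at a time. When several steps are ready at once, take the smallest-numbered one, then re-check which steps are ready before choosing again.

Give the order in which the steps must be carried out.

4 and 5 have no prerequisites; 4 has the earlier label, so 4 is first.
5 is the only step now ready → 5.
Ready: 1 and 3. 1 has the earlier label → 1.
Ready: 2 and 3. 2 has the earlier label → 2.
That leaves 3 as the only ready step → 3.

4, 5, 1, 2, 3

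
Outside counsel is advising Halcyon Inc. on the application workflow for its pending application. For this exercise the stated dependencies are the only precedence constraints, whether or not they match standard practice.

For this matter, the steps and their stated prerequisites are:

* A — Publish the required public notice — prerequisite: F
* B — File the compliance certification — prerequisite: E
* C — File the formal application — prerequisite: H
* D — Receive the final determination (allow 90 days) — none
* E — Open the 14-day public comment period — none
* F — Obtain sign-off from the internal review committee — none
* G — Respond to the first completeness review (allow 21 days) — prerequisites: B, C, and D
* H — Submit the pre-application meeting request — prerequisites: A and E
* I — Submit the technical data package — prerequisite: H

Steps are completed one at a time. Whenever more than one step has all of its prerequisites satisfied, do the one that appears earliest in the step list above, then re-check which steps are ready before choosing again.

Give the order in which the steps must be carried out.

D, E, B, F, A, H, C, G, I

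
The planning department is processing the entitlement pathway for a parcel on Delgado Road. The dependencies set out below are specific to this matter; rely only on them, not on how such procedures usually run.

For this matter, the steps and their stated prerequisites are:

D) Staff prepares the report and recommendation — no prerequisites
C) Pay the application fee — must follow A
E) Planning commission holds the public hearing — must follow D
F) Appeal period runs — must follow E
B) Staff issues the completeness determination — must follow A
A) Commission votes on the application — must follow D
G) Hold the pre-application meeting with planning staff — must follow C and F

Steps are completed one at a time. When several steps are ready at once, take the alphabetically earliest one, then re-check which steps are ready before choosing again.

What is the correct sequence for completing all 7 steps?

D has no prerequisites → D first.
Now A and E have their prerequisites met. A has the earlier label, so A next.
Now B, C and E have their prerequisites met. B has the earlier label, so B next.
Now C and E have their prerequisites met. C has the earlier label, so C next.
E needed D, now all done → E.
F is the only step now ready → F.
G is the only step now ready → G.

D A B C E F G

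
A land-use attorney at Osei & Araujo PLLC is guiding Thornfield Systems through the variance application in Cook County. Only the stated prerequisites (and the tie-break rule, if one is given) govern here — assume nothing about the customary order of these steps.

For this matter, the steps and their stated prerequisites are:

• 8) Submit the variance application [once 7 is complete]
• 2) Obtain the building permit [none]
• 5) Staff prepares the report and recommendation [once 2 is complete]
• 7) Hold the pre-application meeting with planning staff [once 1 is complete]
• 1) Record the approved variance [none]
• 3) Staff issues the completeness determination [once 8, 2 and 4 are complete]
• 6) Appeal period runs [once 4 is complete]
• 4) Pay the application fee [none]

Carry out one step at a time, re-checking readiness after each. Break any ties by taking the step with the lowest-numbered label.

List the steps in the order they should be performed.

1, 2 and 4 have no prerequisites; 1 has the earlier label, so 1 is first.
7 now also ready, so the ready set is {2, 4, 7}; 2 has the earlier label → 2.
Now 4, 5 and 7 have their prerequisites met. 4 has the earlier label, so 4 next.
6 now also ready, so the ready set is {5, 6, 7}; 5 has the earlier label → 5.
Ready: 6 and 7. 6 has the earlier label → 6.
Next only 7 has its prerequisites met → 7.
8 needed 7, now all done → 8.
That leaves 3 as the only ready step → 3.

1 2 4 5 6 7 8 3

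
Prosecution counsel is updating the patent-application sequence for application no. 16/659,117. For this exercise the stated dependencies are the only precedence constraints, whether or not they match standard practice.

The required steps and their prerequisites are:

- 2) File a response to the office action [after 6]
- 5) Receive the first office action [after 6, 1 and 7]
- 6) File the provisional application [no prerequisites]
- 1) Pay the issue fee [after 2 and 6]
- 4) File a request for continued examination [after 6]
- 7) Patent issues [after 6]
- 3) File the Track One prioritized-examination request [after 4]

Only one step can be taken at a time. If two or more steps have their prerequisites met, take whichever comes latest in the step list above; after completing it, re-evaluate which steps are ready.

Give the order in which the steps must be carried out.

6, 7, 4, 3, 2, 1, 5

6 has no prerequisites → 6 first.
Ready: 7, 4 and 2. 7 is listed later → 7.
Ready: 4 and 2. 4 is listed later → 4.
3 and 2 are both available; 3 is listed later → 3.
Next only 2 has its prerequisites met → 2.
1 needed 6 and 2, now all done → 1.
That leaves 5 as the only ready step → 5.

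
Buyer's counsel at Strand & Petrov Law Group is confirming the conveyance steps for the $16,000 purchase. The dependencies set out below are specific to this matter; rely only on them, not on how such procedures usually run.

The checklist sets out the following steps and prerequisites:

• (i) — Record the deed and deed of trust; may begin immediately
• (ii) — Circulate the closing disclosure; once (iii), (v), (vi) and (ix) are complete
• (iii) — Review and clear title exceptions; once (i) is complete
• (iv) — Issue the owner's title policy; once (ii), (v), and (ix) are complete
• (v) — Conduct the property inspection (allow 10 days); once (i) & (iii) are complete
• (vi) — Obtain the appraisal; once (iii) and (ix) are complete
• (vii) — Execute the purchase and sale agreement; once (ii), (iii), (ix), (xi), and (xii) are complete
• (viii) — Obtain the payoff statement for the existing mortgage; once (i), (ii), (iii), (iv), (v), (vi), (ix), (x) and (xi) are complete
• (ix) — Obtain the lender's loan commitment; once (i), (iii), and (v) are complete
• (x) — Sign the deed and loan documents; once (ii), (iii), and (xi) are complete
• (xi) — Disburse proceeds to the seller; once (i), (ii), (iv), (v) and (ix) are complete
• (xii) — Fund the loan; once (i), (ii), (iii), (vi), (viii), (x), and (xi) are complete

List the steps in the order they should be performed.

(i) → (iii) → (v) → (ix) → (vi) → (ii) → (iv) → (xi) → (x) → (viii) → (xii) → (vii)

Only (i) has no prerequisites, so it is first.
That leaves (iii) as the only ready step → (iii).
(v) is the only step now ready → (v).
(ix) is the only step now ready → (ix).
Next only (vi) has its prerequisites met → (vi).
(ii) needed (iii), (v), (vi) and (ix), now all done → (ii).
That leaves (iv) as the only ready step → (iv).
(xi) needed (i), (ii), (iv), (v) and (ix), now all done → (xi).
Next only (x) has its prerequisites met → (x).
Next only (viii) has its prerequisites met → (viii).
(xii) is the only step now ready → (xii).
(vii) needed (ii), (iii), (ix), (xi) and (xii), now all done → (vii).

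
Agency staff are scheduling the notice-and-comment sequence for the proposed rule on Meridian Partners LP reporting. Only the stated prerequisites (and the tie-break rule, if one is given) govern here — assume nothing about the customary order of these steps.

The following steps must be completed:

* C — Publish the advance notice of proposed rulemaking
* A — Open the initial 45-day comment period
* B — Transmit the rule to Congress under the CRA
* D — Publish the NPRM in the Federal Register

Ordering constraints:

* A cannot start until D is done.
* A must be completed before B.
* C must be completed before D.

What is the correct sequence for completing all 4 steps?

Only C has no prerequisites, so it is first.
D needed C, now all done → D.
A is the only step now ready → A.
B needed A, now all done → B.

C D A B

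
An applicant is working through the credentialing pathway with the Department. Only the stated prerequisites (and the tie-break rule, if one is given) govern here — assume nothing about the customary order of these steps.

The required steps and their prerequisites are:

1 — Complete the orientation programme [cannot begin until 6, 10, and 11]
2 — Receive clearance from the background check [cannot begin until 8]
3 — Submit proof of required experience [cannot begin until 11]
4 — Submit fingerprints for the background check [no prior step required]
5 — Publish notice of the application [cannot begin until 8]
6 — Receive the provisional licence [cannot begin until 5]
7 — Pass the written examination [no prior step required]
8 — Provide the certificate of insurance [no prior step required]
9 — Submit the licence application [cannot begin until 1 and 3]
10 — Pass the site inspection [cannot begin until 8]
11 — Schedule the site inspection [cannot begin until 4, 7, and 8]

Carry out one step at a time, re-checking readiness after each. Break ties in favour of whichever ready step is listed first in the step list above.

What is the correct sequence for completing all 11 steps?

4, 7, 8, 2, 5, 6, 10, 11, 1, 3, 9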